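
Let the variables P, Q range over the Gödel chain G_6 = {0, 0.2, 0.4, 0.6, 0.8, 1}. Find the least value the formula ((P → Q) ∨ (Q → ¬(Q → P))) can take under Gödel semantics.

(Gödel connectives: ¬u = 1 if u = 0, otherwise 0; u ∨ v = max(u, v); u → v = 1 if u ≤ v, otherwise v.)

The minimum is attained at P = 0.4, Q = 0.2:
  (P → Q): 0.4 > 0.2, so result = 0.2
  (Q → P): 0.2 ≤ 0.4, so result = 1
  ¬(Q → P): Gödel ¬ of 1 = 0 (operand ≠ 0)
  (Q → ¬(Q → P)): 0.2 > 0, so result = 0
  ((P → Q) ∨ (Q → ¬(Q → P))) = max(0.2, 0) = 0.2
Checking all 36 assignments confirms none give a value below 0.20.

0.20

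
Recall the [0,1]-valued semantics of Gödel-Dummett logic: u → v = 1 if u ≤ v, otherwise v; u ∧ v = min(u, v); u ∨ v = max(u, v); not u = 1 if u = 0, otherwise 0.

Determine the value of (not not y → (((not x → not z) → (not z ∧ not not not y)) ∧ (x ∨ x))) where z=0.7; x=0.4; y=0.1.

0.00

not y: Gödel ¬ of 0.1 = 0 (operand ≠ 0)
not not y: Gödel ¬ of 0 = 1 (operand is 0)
not x: Gödel ¬ of 0.4 = 0 (operand ≠ 0)
not z: Gödel ¬ of 0.7 = 0 (operand ≠ 0)
(not x → not z): 0 ≤ 0, so result = 1
not z: Gödel ¬ of 0.7 = 0 (operand ≠ 0)
not y: Gödel ¬ of 0.1 = 0 (operand ≠ 0)
not not y: Gödel ¬ of 0 = 1 (operand is 0)
not not not y: Gödel ¬ of 1 = 0 (operand ≠ 0)
(not z ∧ not not not y) = min(0, 0) = 0
((not x → not z) → (not z ∧ not not not y)): 1 > 0, so result = 0
(x ∨ x) = max(0.4, 0.4) = 0.4
(((not x → not z) → (not z ∧ not not not y)) ∧ (x ∨ x)) = min(0, 0.4) = 0
(not not y → (((not x → not z) → (not z ∧ not not not y)) ∧ (x ∨ x))): 1 > 0, so result = 0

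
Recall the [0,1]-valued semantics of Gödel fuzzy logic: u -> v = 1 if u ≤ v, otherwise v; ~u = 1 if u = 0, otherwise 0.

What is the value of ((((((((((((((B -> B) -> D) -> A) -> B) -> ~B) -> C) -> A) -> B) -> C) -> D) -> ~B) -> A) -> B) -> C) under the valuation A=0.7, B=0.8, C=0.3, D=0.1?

(B -> B): 0.8 ≤ 0.8, so result = 1
((B -> B) -> D): 1 > 0.1, so result = 0.1
(((B -> B) -> D) -> A): 0.1 ≤ 0.7, so result = 1
((((B -> B) -> D) -> A) -> B): 1 > 0.8, so result = 0.8
~B: Gödel ¬ of 0.8 = 0 (operand ≠ 0)
(((((B -> B) -> D) -> A) -> B) -> ~B): 0.8 > 0, so result = 0
((((((B -> B) -> D) -> A) -> B) -> ~B) -> C): 0 ≤ 0.3, so result = 1
(((((((B -> B) -> D) -> A) -> B) -> ~B) -> C) -> A): 1 > 0.7, so result = 0.7
((((((((B -> B) -> D) -> A) -> B) -> ~B) -> C) -> A) -> B): 0.7 ≤ 0.8, so result = 1
(((((((((B -> B) -> D) -> A) -> B) -> ~B) -> C) -> A) -> B) -> C): 1 > 0.3, so result = 0.3
((((((((((B -> B) -> D) -> A) -> B) -> ~B) -> C) -> A) -> B) -> C) -> D): 0.3 > 0.1, so result = 0.1
~B: Gödel ¬ of 0.8 = 0 (operand ≠ 0)
(((((((((((B -> B) -> D) -> A) -> B) -> ~B) -> C) -> A) -> B) -> C) -> D) -> ~B): 0.1 > 0, so result = 0
((((((((((((B -> B) -> D) -> A) -> B) -> ~B) -> C) -> A) -> B) -> C) -> D) -> ~B) -> A): 0 ≤ 0.7, so result = 1
(((((((((((((B -> B) -> D) -> A) -> B) -> ~B) -> C) -> A) -> B) -> C) -> D) -> ~B) -> A) -> B): 1 > 0.8, so result = 0.8
((((((((((((((B -> B) -> D) -> A) -> B) -> ~B) -> C) -> A) -> B) -> C) -> D) -> ~B) -> A) -> B) -> C): 0.8 > 0.3, so result = 0.3

0.30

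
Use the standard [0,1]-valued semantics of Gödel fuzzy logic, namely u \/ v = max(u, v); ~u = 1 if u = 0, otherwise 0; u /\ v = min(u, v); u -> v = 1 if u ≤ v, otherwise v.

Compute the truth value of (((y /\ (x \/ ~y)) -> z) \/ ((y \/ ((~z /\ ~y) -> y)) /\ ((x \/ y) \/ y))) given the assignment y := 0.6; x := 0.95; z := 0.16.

~y: Gödel ¬ of 0.6 = 0 (operand ≠ 0)
(x \/ ~y) = max(0.95, 0) = 0.95
(y /\ (x \/ ~y)) = min(0.6, 0.95) = 0.6
((y /\ (x \/ ~y)) -> z): 0.6 > 0.16, so result = 0.16
~z: Gödel ¬ of 0.16 = 0 (operand ≠ 0)
~y: Gödel ¬ of 0.6 = 0 (operand ≠ 0)
(~z /\ ~y) = min(0, 0) = 0
((~z /\ ~y) -> y): 0 ≤ 0.6, so result = 1
(y \/ ((~z /\ ~y) -> y)) = max(0.6, 1) = 1
(x \/ y) = max(0.95, 0.6) = 0.95
((x \/ y) \/ y) = max(0.95, 0.6) = 0.95
((y \/ ((~z /\ ~y) -> y)) /\ ((x \/ y) \/ y)) = min(1, 0.95) = 0.95
(((y /\ (x \/ ~y)) -> z) \/ ((y \/ ((~z /\ ~y) -> y)) /\ ((x \/ y) \/ y))) = max(0.16, 0.95) = 0.95

0.95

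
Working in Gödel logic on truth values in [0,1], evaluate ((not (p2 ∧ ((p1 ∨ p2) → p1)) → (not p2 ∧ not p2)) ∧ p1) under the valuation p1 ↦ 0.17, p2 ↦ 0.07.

(p1 ∨ p2) = max(0.17, 0.07) = 0.17
((p1 ∨ p2) → p1): 0.17 ≤ 0.17, so result = 1
(p2 ∧ ((p1 ∨ p2) → p1)) = min(0.07, 1) = 0.07
not (p2 ∧ ((p1 ∨ p2) → p1)): Gödel ¬ of 0.07 = 0 (operand ≠ 0)
not p2: Gödel ¬ of 0.07 = 0 (operand ≠ 0)
not p2: Gödel ¬ of 0.07 = 0 (operand ≠ 0)
(not p2 ∧ not p2) = min(0, 0) = 0
(not (p2 ∧ ((p1 ∨ p2) → p1)) → (not p2 ∧ not p2)): 0 ≤ 0, so result = 1
((not (p2 ∧ ((p1 ∨ p2) → p1)) → (not p2 ∧ not p2)) ∧ p1) = min(1, 0.17) = 0.17

0.17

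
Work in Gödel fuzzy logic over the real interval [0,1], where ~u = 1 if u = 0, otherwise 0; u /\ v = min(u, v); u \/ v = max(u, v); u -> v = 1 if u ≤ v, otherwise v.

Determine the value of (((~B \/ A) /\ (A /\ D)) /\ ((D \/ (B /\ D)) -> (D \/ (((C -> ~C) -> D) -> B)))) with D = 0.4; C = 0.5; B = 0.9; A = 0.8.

0.40

~B: Gödel ¬ of 0.9 = 0 (operand ≠ 0)
(~B \/ A) = max(0, 0.8) = 0.8
(A /\ D) = min(0.8, 0.4) = 0.4
((~B \/ A) /\ (A /\ D)) = min(0.8, 0.4) = 0.4
(B /\ D) = min(0.9, 0.4) = 0.4
(D \/ (B /\ D)) = max(0.4, 0.4) = 0.4
~C: Gödel ¬ of 0.5 = 0 (operand ≠ 0)
(C -> ~C): 0.5 > 0, so result = 0
((C -> ~C) -> D): 0 ≤ 0.4, so result = 1
(((C -> ~C) -> D) -> B): 1 > 0.9, so result = 0.9
(D \/ (((C -> ~C) -> D) -> B)) = max(0.4, 0.9) = 0.9
((D \/ (B /\ D)) -> (D \/ (((C -> ~C) -> D) -> B))): 0.4 ≤ 0.9, so result = 1
(((~B \/ A) /\ (A /\ D)) /\ ((D \/ (B /\ D)) -> (D \/ (((C -> ~C) -> D) -> B)))) = min(0.4, 1) = 0.4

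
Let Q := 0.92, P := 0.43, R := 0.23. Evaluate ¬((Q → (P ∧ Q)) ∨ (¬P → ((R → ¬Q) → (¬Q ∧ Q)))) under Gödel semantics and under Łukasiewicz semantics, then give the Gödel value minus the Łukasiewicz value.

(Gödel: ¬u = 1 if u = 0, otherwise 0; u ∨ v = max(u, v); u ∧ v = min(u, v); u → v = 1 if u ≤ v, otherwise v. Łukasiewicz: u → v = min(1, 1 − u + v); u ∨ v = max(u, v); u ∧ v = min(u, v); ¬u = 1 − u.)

-0.34

Gödel evaluation:
  (P ∧ Q) = min(0.43, 0.92) = 0.43
  (Q → (P ∧ Q)): 0.92 > 0.43, so result = 0.43
  ¬P: Gödel ¬ of 0.43 = 0 (operand ≠ 0)
  ¬Q: Gödel ¬ of 0.92 = 0 (operand ≠ 0)
  (R → ¬Q): 0.23 > 0, so result = 0
  ¬Q: Gödel ¬ of 0.92 = 0 (operand ≠ 0)
  (¬Q ∧ Q) = min(0, 0.92) = 0
  ((R → ¬Q) → (¬Q ∧ Q)): 0 ≤ 0, so result = 1
  (¬P → ((R → ¬Q) → (¬Q ∧ Q))): 0 ≤ 1, so result = 1
  ((Q → (P ∧ Q)) ∨ (¬P → ((R → ¬Q) → (¬Q ∧ Q)))) = max(0.43, 1) = 1
  ¬((Q → (P ∧ Q)) ∨ (¬P → ((R → ¬Q) → (¬Q ∧ Q)))): Gödel ¬ of 1 = 0 (operand ≠ 0)
  Gödel value = 0
Łukasiewicz evaluation:
  (P ∧ Q) = min(0.43, 0.92) = 0.43
  (Q → (P ∧ Q)): min(1, 1 − 0.92 + 0.43) = 0.51
  ¬P: Łukasiewicz ¬ gives 1 − 0.43 = 0.57
  ¬Q: Łukasiewicz ¬ gives 1 − 0.92 = 0.08
  (R → ¬Q): min(1, 1 − 0.23 + 0.08) = 0.85
  ¬Q: Łukasiewicz ¬ gives 1 − 0.92 = 0.08
  (¬Q ∧ Q) = min(0.08, 0.92) = 0.08
  ((R → ¬Q) → (¬Q ∧ Q)): min(1, 1 − 0.85 + 0.08) = 0.23
  (¬P → ((R → ¬Q) → (¬Q ∧ Q))): min(1, 1 − 0.57 + 0.23) = 0.66
  ((Q → (P ∧ Q)) ∨ (¬P → ((R → ¬Q) → (¬Q ∧ Q)))) = max(0.51, 0.66) = 0.66
  ¬((Q → (P ∧ Q)) ∨ (¬P → ((R → ¬Q) → (¬Q ∧ Q)))): Łukasiewicz ¬ gives 1 − 0.66 = 0.34
  Łukasiewicz value = 0.34
Difference: 0 − 0.34 = -0.34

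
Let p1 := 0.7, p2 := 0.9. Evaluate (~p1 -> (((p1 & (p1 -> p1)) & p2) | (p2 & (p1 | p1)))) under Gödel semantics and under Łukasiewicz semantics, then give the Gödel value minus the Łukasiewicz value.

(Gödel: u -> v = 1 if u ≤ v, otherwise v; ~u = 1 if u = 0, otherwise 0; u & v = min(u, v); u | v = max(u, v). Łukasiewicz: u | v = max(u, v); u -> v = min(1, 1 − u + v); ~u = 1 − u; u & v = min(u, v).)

0.00

Gödel evaluation:
  ~p1: Gödel ¬ of 0.7 = 0 (operand ≠ 0)
  (p1 -> p1): 0.7 ≤ 0.7, so result = 1
  (p1 & (p1 -> p1)) = min(0.7, 1) = 0.7
  ((p1 & (p1 -> p1)) & p2) = min(0.7, 0.9) = 0.7
  (p1 | p1) = max(0.7, 0.7) = 0.7
  (p2 & (p1 | p1)) = min(0.9, 0.7) = 0.7
  (((p1 & (p1 -> p1)) & p2) | (p2 & (p1 | p1))) = max(0.7, 0.7) = 0.7
  (~p1 -> (((p1 & (p1 -> p1)) & p2) | (p2 & (p1 | p1)))): 0 ≤ 0.7, so result = 1
  Gödel value = 1
Łukasiewicz evaluation:
  ~p1: Łukasiewicz ¬ gives 1 − 0.7 = 0.3
  (p1 -> p1): min(1, 1 − 0.7 + 0.7) = 1
  (p1 & (p1 -> p1)) = min(0.7, 1) = 0.7
  ((p1 & (p1 -> p1)) & p2) = min(0.7, 0.9) = 0.7
  (p1 | p1) = max(0.7, 0.7) = 0.7
  (p2 & (p1 | p1)) = min(0.9, 0.7) = 0.7
  (((p1 & (p1 -> p1)) & p2) | (p2 & (p1 | p1))) = max(0.7, 0.7) = 0.7
  (~p1 -> (((p1 & (p1 -> p1)) & p2) | (p2 & (p1 | p1)))): min(1, 1 − 0.3 + 0.7) = 1
  Łukasiewicz value = 1
Difference: 1 − 1 = 0.00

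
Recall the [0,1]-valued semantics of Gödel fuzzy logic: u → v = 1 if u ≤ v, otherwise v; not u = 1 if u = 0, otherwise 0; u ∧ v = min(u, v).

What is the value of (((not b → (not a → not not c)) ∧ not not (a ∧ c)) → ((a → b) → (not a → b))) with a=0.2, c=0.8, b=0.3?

not b: Gödel ¬ of 0.3 = 0 (operand ≠ 0)
not a: Gödel ¬ of 0.2 = 0 (operand ≠ 0)
not c: Gödel ¬ of 0.8 = 0 (operand ≠ 0)
not not c: Gödel ¬ of 0 = 1 (operand is 0)
(not a → not not c): 0 ≤ 1, so result = 1
(not b → (not a → not not c)): 0 ≤ 1, so result = 1
(a ∧ c) = min(0.2, 0.8) = 0.2
not (a ∧ c): Gödel ¬ of 0.2 = 0 (operand ≠ 0)
not not (a ∧ c): Gödel ¬ of 0 = 1 (operand is 0)
((not b → (not a → not not c)) ∧ not not (a ∧ c)) = min(1, 1) = 1
(a → b): 0.2 ≤ 0.3, so result = 1
not a: Gödel ¬ of 0.2 = 0 (operand ≠ 0)
(not a → b): 0 ≤ 0.3, so result = 1
((a → b) → (not a → b)): 1 ≤ 1, so result = 1
(((not b → (not a → not not c)) ∧ not not (a ∧ c)) → ((a → b) → (not a → b))): 1 ≤ 1, so result = 1

1.00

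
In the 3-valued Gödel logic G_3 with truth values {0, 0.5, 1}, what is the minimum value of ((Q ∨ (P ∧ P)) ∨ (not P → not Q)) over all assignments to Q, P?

The minimum is attained at Q = 0.5, P = 0:
  (P ∧ P) = min(0, 0) = 0
  (Q ∨ (P ∧ P)) = max(0.5, 0) = 0.5
  not P: Gödel ¬ of 0 = 1 (operand is 0)
  not Q: Gödel ¬ of 0.5 = 0 (operand ≠ 0)
  (not P → not Q): 1 > 0, so result = 0
  ((Q ∨ (P ∧ P)) ∨ (not P → not Q)) = max(0.5, 0) = 0.5
Checking all 9 assignments confirms none give a value below 0.50.

0.50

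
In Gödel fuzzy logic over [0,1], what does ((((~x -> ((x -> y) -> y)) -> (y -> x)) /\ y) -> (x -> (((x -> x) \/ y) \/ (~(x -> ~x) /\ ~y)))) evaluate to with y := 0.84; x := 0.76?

1.00

~x: Gödel ¬ of 0.76 = 0 (operand ≠ 0)
(x -> y): 0.76 ≤ 0.84, so result = 1
((x -> y) -> y): 1 > 0.84, so result = 0.84
(~x -> ((x -> y) -> y)): 0 ≤ 0.84, so result = 1
(y -> x): 0.84 > 0.76, so result = 0.76
((~x -> ((x -> y) -> y)) -> (y -> x)): 1 > 0.76, so result = 0.76
(((~x -> ((x -> y) -> y)) -> (y -> x)) /\ y) = min(0.76, 0.84) = 0.76
(x -> x): 0.76 ≤ 0.76, so result = 1
((x -> x) \/ y) = max(1, 0.84) = 1
~x: Gödel ¬ of 0.76 = 0 (operand ≠ 0)
(x -> ~x): 0.76 > 0, so result = 0
~(x -> ~x): Gödel ¬ of 0 = 1 (operand is 0)
~y: Gödel ¬ of 0.84 = 0 (operand ≠ 0)
(~(x -> ~x) /\ ~y) = min(1, 0) = 0
(((x -> x) \/ y) \/ (~(x -> ~x) /\ ~y)) = max(1, 0) = 1
(x -> (((x -> x) \/ y) \/ (~(x -> ~x) /\ ~y))): 0.76 ≤ 1, so result = 1
((((~x -> ((x -> y) -> y)) -> (y -> x)) /\ y) -> (x -> (((x -> x) \/ y) \/ (~(x -> ~x) /\ ~y)))): 0.76 ≤ 1, so result = 1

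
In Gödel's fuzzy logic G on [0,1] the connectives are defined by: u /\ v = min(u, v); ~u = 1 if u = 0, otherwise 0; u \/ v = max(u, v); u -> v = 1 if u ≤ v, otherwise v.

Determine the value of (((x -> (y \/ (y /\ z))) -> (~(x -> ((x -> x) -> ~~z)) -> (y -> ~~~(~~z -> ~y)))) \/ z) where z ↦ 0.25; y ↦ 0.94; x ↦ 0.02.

1.00

(y /\ z) = min(0.94, 0.25) = 0.25
(y \/ (y /\ z)) = max(0.94, 0.25) = 0.94
(x -> (y \/ (y /\ z))): 0.02 ≤ 0.94, so result = 1
(x -> x): 0.02 ≤ 0.02, so result = 1
~z: Gödel ¬ of 0.25 = 0 (operand ≠ 0)
~~z: Gödel ¬ of 0 = 1 (operand is 0)
((x -> x) -> ~~z): 1 ≤ 1, so result = 1
(x -> ((x -> x) -> ~~z)): 0.02 ≤ 1, so result = 1
~(x -> ((x -> x) -> ~~z)): Gödel ¬ of 1 = 0 (operand ≠ 0)
~z: Gödel ¬ of 0.25 = 0 (operand ≠ 0)
~~z: Gödel ¬ of 0 = 1 (operand is 0)
~y: Gödel ¬ of 0.94 = 0 (operand ≠ 0)
(~~z -> ~y): 1 > 0, so result = 0
~(~~z -> ~y): Gödel ¬ of 0 = 1 (operand is 0)
~~(~~z -> ~y): Gödel ¬ of 1 = 0 (operand ≠ 0)
~~~(~~z -> ~y): Gödel ¬ of 0 = 1 (operand is 0)
(y -> ~~~(~~z -> ~y)): 0.94 ≤ 1, so result = 1
(~(x -> ((x -> x) -> ~~z)) -> (y -> ~~~(~~z -> ~y))): 0 ≤ 1, so result = 1
((x -> (y \/ (y /\ z))) -> (~(x -> ((x -> x) -> ~~z)) -> (y -> ~~~(~~z -> ~y)))): 1 ≤ 1, so result = 1
(((x -> (y \/ (y /\ z))) -> (~(x -> ((x -> x) -> ~~z)) -> (y -> ~~~(~~z -> ~y)))) \/ z) = max(1, 0.25) = 1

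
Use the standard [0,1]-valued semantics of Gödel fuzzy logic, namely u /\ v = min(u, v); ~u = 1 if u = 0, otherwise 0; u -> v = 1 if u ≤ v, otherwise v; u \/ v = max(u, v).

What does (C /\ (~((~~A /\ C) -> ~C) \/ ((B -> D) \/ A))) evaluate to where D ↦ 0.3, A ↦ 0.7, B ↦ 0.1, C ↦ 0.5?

~A: Gödel ¬ of 0.7 = 0 (operand ≠ 0)
~~A: Gödel ¬ of 0 = 1 (operand is 0)
(~~A /\ C) = min(1, 0.5) = 0.5
~C: Gödel ¬ of 0.5 = 0 (operand ≠ 0)
((~~A /\ C) -> ~C): 0.5 > 0, so result = 0
~((~~A /\ C) -> ~C): Gödel ¬ of 0 = 1 (operand is 0)
(B -> D): 0.1 ≤ 0.3, so result = 1
((B -> D) \/ A) = max(1, 0.7) = 1
(~((~~A /\ C) -> ~C) \/ ((B -> D) \/ A)) = max(1, 1) = 1
(C /\ (~((~~A /\ C) -> ~C) \/ ((B -> D) \/ A))) = min(0.5, 1) = 0.5

0.50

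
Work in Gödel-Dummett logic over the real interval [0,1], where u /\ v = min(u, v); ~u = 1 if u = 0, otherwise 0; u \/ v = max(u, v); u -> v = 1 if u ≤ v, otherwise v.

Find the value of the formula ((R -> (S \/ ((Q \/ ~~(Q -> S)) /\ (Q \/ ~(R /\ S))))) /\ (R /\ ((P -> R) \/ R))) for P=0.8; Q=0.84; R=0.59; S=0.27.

(Q -> S): 0.84 > 0.27, so result = 0.27
~(Q -> S): Gödel ¬ of 0.27 = 0 (operand ≠ 0)
~~(Q -> S): Gödel ¬ of 0 = 1 (operand is 0)
(Q \/ ~~(Q -> S)) = max(0.84, 1) = 1
(R /\ S) = min(0.59, 0.27) = 0.27
~(R /\ S): Gödel ¬ of 0.27 = 0 (operand ≠ 0)
(Q \/ ~(R /\ S)) = max(0.84, 0) = 0.84
((Q \/ ~~(Q -> S)) /\ (Q \/ ~(R /\ S))) = min(1, 0.84) = 0.84
(S \/ ((Q \/ ~~(Q -> S)) /\ (Q \/ ~(R /\ S)))) = max(0.27, 0.84) = 0.84
(R -> (S \/ ((Q \/ ~~(Q -> S)) /\ (Q \/ ~(R /\ S))))): 0.59 ≤ 0.84, so result = 1
(P -> R): 0.8 > 0.59, so result = 0.59
((P -> R) \/ R) = max(0.59, 0.59) = 0.59
(R /\ ((P -> R) \/ R)) = min(0.59, 0.59) = 0.59
((R -> (S \/ ((Q \/ ~~(Q -> S)) /\ (Q \/ ~(R /\ S))))) /\ (R /\ ((P -> R) \/ R))) = min(1, 0.59) = 0.59

0.59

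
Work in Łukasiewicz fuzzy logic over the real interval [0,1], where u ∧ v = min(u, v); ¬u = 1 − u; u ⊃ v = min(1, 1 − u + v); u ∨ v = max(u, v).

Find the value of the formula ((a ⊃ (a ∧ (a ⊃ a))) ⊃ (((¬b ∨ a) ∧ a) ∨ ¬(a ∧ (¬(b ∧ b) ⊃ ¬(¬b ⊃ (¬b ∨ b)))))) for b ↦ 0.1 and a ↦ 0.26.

(a ⊃ a): min(1, 1 − 0.26 + 0.26) = 1
(a ∧ (a ⊃ a)) = min(0.26, 1) = 0.26
(a ⊃ (a ∧ (a ⊃ a))): min(1, 1 − 0.26 + 0.26) = 1
¬b: Łukasiewicz ¬ gives 1 − 0.1 = 0.9
(¬b ∨ a) = max(0.9, 0.26) = 0.9
((¬b ∨ a) ∧ a) = min(0.9, 0.26) = 0.26
(b ∧ b) = min(0.1, 0.1) = 0.1
¬(b ∧ b): Łukasiewicz ¬ gives 1 − 0.1 = 0.9
¬b: Łukasiewicz ¬ gives 1 − 0.1 = 0.9
¬b: Łukasiewicz ¬ gives 1 − 0.1 = 0.9
(¬b ∨ b) = max(0.9, 0.1) = 0.9
(¬b ⊃ (¬b ∨ b)): min(1, 1 − 0.9 + 0.9) = 1
¬(¬b ⊃ (¬b ∨ b)): Łukasiewicz ¬ gives 1 − 1 = 0
(¬(b ∧ b) ⊃ ¬(¬b ⊃ (¬b ∨ b))): min(1, 1 − 0.9 + 0) = 0.1
(a ∧ (¬(b ∧ b) ⊃ ¬(¬b ⊃ (¬b ∨ b)))) = min(0.26, 0.1) = 0.1
¬(a ∧ (¬(b ∧ b) ⊃ ¬(¬b ⊃ (¬b ∨ b)))): Łukasiewicz ¬ gives 1 − 0.1 = 0.9
(((¬b ∨ a) ∧ a) ∨ ¬(a ∧ (¬(b ∧ b) ⊃ ¬(¬b ⊃ (¬b ∨ b))))) = max(0.26, 0.9) = 0.9
((a ⊃ (a ∧ (a ⊃ a))) ⊃ (((¬b ∨ a) ∧ a) ∨ ¬(a ∧ (¬(b ∧ b) ⊃ ¬(¬b ⊃ (¬b ∨ b)))))): min(1, 1 − 1 + 0.9) = 0.9

0.90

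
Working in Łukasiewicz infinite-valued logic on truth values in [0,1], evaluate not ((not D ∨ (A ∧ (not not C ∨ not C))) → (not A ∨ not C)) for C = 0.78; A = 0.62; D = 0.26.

0.36

not D: Łukasiewicz ¬ gives 1 − 0.26 = 0.74
not C: Łukasiewicz ¬ gives 1 − 0.78 = 0.22
not not C: Łukasiewicz ¬ gives 1 − 0.22 = 0.78
not C: Łukasiewicz ¬ gives 1 − 0.78 = 0.22
(not not C ∨ not C) = max(0.78, 0.22) = 0.78
(A ∧ (not not C ∨ not C)) = min(0.62, 0.78) = 0.62
(not D ∨ (A ∧ (not not C ∨ not C))) = max(0.74, 0.62) = 0.74
not A: Łukasiewicz ¬ gives 1 − 0.62 = 0.38
not C: Łukasiewicz ¬ gives 1 − 0.78 = 0.22
(not A ∨ not C) = max(0.38, 0.22) = 0.38
((not D ∨ (A ∧ (not not C ∨ not C))) → (not A ∨ not C)): min(1, 1 − 0.74 + 0.38) = 0.64
not ((not D ∨ (A ∧ (not not C ∨ not C))) → (not A ∨ not C)): Łukasiewicz ¬ gives 1 − 0.64 = 0.36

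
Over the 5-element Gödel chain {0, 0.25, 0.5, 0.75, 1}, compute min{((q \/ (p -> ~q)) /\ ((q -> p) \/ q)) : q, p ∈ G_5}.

The minimum is attained at q = 0.25, p = 0:
  ~q: Gödel ¬ of 0.25 = 0 (operand ≠ 0)
  (p -> ~q): 0 ≤ 0, so result = 1
  (q \/ (p -> ~q)) = max(0.25, 1) = 1
  (q -> p): 0.25 > 0, so result = 0
  ((q -> p) \/ q) = max(0, 0.25) = 0.25
  ((q \/ (p -> ~q)) /\ ((q -> p) \/ q)) = min(1, 0.25) = 0.25
Checking all 25 assignments confirms none give a value below 0.25.

0.25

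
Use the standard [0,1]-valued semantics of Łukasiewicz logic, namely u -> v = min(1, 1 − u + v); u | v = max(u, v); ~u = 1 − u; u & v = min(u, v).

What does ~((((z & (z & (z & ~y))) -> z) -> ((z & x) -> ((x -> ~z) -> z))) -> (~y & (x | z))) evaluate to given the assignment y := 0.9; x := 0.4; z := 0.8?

~y: Łukasiewicz ¬ gives 1 − 0.9 = 0.1
(z & ~y) = min(0.8, 0.1) = 0.1
(z & (z & ~y)) = min(0.8, 0.1) = 0.1
(z & (z & (z & ~y))) = min(0.8, 0.1) = 0.1
((z & (z & (z & ~y))) -> z): min(1, 1 − 0.1 + 0.8) = 1
(z & x) = min(0.8, 0.4) = 0.4
~z: Łukasiewicz ¬ gives 1 − 0.8 = 0.2
(x -> ~z): min(1, 1 − 0.4 + 0.2) = 0.8
((x -> ~z) -> z): min(1, 1 − 0.8 + 0.8) = 1
((z & x) -> ((x -> ~z) -> z)): min(1, 1 − 0.4 + 1) = 1
(((z & (z & (z & ~y))) -> z) -> ((z & x) -> ((x -> ~z) -> z))): min(1, 1 − 1 + 1) = 1
~y: Łukasiewicz ¬ gives 1 − 0.9 = 0.1
(x | z) = max(0.4, 0.8) = 0.8
(~y & (x | z)) = min(0.1, 0.8) = 0.1
((((z & (z & (z & ~y))) -> z) -> ((z & x) -> ((x -> ~z) -> z))) -> (~y & (x | z))): min(1, 1 − 1 + 0.1) = 0.1
~((((z & (z & (z & ~y))) -> z) -> ((z & x) -> ((x -> ~z) -> z))) -> (~y & (x | z))): Łukasiewicz ¬ gives 1 − 0.1 = 0.9

0.90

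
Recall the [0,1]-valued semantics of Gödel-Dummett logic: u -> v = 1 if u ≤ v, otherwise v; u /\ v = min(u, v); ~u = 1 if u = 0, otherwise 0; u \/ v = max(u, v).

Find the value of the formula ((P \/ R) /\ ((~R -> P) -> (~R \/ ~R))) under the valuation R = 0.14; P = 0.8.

(P \/ R) = max(0.8, 0.14) = 0.8
~R: Gödel ¬ of 0.14 = 0 (operand ≠ 0)
(~R -> P): 0 ≤ 0.8, so result = 1
~R: Gödel ¬ of 0.14 = 0 (operand ≠ 0)
~R: Gödel ¬ of 0.14 = 0 (operand ≠ 0)
(~R \/ ~R) = max(0, 0) = 0
((~R -> P) -> (~R \/ ~R)): 1 > 0, so result = 0
((P \/ R) /\ ((~R -> P) -> (~R \/ ~R))) = min(0.8, 0) = 0

0.00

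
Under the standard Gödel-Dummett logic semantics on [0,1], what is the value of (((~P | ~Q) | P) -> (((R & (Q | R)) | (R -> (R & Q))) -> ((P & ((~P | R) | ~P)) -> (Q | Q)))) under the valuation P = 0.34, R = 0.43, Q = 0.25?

0.25

~P: Gödel ¬ of 0.34 = 0 (operand ≠ 0)
~Q: Gödel ¬ of 0.25 = 0 (operand ≠ 0)
(~P | ~Q) = max(0, 0) = 0
((~P | ~Q) | P) = max(0, 0.34) = 0.34
(Q | R) = max(0.25, 0.43) = 0.43
(R & (Q | R)) = min(0.43, 0.43) = 0.43
(R & Q) = min(0.43, 0.25) = 0.25
(R -> (R & Q)): 0.43 > 0.25, so result = 0.25
((R & (Q | R)) | (R -> (R & Q))) = max(0.43, 0.25) = 0.43
~P: Gödel ¬ of 0.34 = 0 (operand ≠ 0)
(~P | R) = max(0, 0.43) = 0.43
~P: Gödel ¬ of 0.34 = 0 (operand ≠ 0)
((~P | R) | ~P) = max(0.43, 0) = 0.43
(P & ((~P | R) | ~P)) = min(0.34, 0.43) = 0.34
(Q | Q) = max(0.25, 0.25) = 0.25
((P & ((~P | R) | ~P)) -> (Q | Q)): 0.34 > 0.25, so result = 0.25
(((R & (Q | R)) | (R -> (R & Q))) -> ((P & ((~P | R) | ~P)) -> (Q | Q))): 0.43 > 0.25, so result = 0.25
(((~P | ~Q) | P) -> (((R & (Q | R)) | (R -> (R & Q))) -> ((P & ((~P | R) | ~P)) -> (Q | Q)))): 0.34 > 0.25, so result = 0.25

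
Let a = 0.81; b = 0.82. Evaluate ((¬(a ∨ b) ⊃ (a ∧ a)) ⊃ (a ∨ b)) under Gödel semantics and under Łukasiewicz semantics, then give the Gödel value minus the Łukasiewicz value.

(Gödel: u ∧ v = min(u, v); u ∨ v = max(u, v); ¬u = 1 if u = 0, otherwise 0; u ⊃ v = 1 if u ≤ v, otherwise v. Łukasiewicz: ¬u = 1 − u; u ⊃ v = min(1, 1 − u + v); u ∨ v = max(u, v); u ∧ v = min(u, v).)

0.00

Gödel evaluation:
  (a ∨ b) = max(0.81, 0.82) = 0.82
  ¬(a ∨ b): Gödel ¬ of 0.82 = 0 (operand ≠ 0)
  (a ∧ a) = min(0.81, 0.81) = 0.81
  (¬(a ∨ b) ⊃ (a ∧ a)): 0 ≤ 0.81, so result = 1
  (a ∨ b) = max(0.81, 0.82) = 0.82
  ((¬(a ∨ b) ⊃ (a ∧ a)) ⊃ (a ∨ b)): 1 > 0.82, so result = 0.82
  Gödel value = 0.82
Łukasiewicz evaluation:
  (a ∨ b) = max(0.81, 0.82) = 0.82
  ¬(a ∨ b): Łukasiewicz ¬ gives 1 − 0.82 = 0.18
  (a ∧ a) = min(0.81, 0.81) = 0.81
  (¬(a ∨ b) ⊃ (a ∧ a)): min(1, 1 − 0.18 + 0.81) = 1
  (a ∨ b) = max(0.81, 0.82) = 0.82
  ((¬(a ∨ b) ⊃ (a ∧ a)) ⊃ (a ∨ b)): min(1, 1 − 1 + 0.82) = 0.82
  Łukasiewicz value = 0.82
Difference: 0.82 − 0.82 = 0.00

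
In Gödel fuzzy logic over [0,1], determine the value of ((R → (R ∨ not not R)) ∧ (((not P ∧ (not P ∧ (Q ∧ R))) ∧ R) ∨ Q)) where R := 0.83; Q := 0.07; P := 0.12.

0.07

not R: Gödel ¬ of 0.83 = 0 (operand ≠ 0)
not not R: Gödel ¬ of 0 = 1 (operand is 0)
(R ∨ not not R) = max(0.83, 1) = 1
(R → (R ∨ not not R)): 0.83 ≤ 1, so result = 1
not P: Gödel ¬ of 0.12 = 0 (operand ≠ 0)
not P: Gödel ¬ of 0.12 = 0 (operand ≠ 0)
(Q ∧ R) = min(0.07, 0.83) = 0.07
(not P ∧ (Q ∧ R)) = min(0, 0.07) = 0
(not P ∧ (not P ∧ (Q ∧ R))) = min(0, 0) = 0
((not P ∧ (not P ∧ (Q ∧ R))) ∧ R) = min(0, 0.83) = 0
(((not P ∧ (not P ∧ (Q ∧ R))) ∧ R) ∨ Q) = max(0, 0.07) = 0.07
((R → (R ∨ not not R)) ∧ (((not P ∧ (not P ∧ (Q ∧ R))) ∧ R) ∨ Q)) = min(1, 0.07) = 0.07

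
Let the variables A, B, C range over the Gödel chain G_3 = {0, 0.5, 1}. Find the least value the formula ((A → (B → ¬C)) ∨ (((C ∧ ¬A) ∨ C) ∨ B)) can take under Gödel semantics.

The minimum is attained at A = 0.5, B = 0.5, C = 0.5:
  ¬C: Gödel ¬ of 0.5 = 0 (operand ≠ 0)
  (B → ¬C): 0.5 > 0, so result = 0
  (A → (B → ¬C)): 0.5 > 0, so result = 0
  ¬A: Gödel ¬ of 0.5 = 0 (operand ≠ 0)
  (C ∧ ¬A) = min(0.5, 0) = 0
  ((C ∧ ¬A) ∨ C) = max(0, 0.5) = 0.5
  (((C ∧ ¬A) ∨ C) ∨ B) = max(0.5, 0.5) = 0.5
  ((A → (B → ¬C)) ∨ (((C ∧ ¬A) ∨ C) ∨ B)) = max(0, 0.5) = 0.5
Checking all 27 assignments confirms none give a value below 0.50.

0.50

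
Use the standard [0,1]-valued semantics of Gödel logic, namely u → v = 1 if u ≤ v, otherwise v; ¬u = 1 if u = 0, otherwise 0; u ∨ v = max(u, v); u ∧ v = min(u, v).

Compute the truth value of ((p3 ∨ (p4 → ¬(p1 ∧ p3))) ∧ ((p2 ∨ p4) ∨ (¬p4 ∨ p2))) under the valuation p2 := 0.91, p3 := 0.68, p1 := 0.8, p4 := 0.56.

(p1 ∧ p3) = min(0.8, 0.68) = 0.68
¬(p1 ∧ p3): Gödel ¬ of 0.68 = 0 (operand ≠ 0)
(p4 → ¬(p1 ∧ p3)): 0.56 > 0, so result = 0
(p3 ∨ (p4 → ¬(p1 ∧ p3))) = max(0.68, 0) = 0.68
(p2 ∨ p4) = max(0.91, 0.56) = 0.91
¬p4: Gödel ¬ of 0.56 = 0 (operand ≠ 0)
(¬p4 ∨ p2) = max(0, 0.91) = 0.91
((p2 ∨ p4) ∨ (¬p4 ∨ p2)) = max(0.91, 0.91) = 0.91
((p3 ∨ (p4 → ¬(p1 ∧ p3))) ∧ ((p2 ∨ p4) ∨ (¬p4 ∨ p2))) = min(0.68, 0.91) = 0.68

0.68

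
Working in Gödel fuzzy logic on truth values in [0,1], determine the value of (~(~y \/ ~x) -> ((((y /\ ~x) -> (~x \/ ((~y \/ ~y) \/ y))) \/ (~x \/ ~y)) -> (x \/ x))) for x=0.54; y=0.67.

0.54

~y: Gödel ¬ of 0.67 = 0 (operand ≠ 0)
~x: Gödel ¬ of 0.54 = 0 (operand ≠ 0)
(~y \/ ~x) = max(0, 0) = 0
~(~y \/ ~x): Gödel ¬ of 0 = 1 (operand is 0)
~x: Gödel ¬ of 0.54 = 0 (operand ≠ 0)
(y /\ ~x) = min(0.67, 0) = 0
~x: Gödel ¬ of 0.54 = 0 (operand ≠ 0)
~y: Gödel ¬ of 0.67 = 0 (operand ≠ 0)
~y: Gödel ¬ of 0.67 = 0 (operand ≠ 0)
(~y \/ ~y) = max(0, 0) = 0
((~y \/ ~y) \/ y) = max(0, 0.67) = 0.67
(~x \/ ((~y \/ ~y) \/ y)) = max(0, 0.67) = 0.67
((y /\ ~x) -> (~x \/ ((~y \/ ~y) \/ y))): 0 ≤ 0.67, so result = 1
~x: Gödel ¬ of 0.54 = 0 (operand ≠ 0)
~y: Gödel ¬ of 0.67 = 0 (operand ≠ 0)
(~x \/ ~y) = max(0, 0) = 0
(((y /\ ~x) -> (~x \/ ((~y \/ ~y) \/ y))) \/ (~x \/ ~y)) = max(1, 0) = 1
(x \/ x) = max(0.54, 0.54) = 0.54
((((y /\ ~x) -> (~x \/ ((~y \/ ~y) \/ y))) \/ (~x \/ ~y)) -> (x \/ x)): 1 > 0.54, so result = 0.54
(~(~y \/ ~x) -> ((((y /\ ~x) -> (~x \/ ((~y \/ ~y) \/ y))) \/ (~x \/ ~y)) -> (x \/ x))): 1 > 0.54, so result = 0.54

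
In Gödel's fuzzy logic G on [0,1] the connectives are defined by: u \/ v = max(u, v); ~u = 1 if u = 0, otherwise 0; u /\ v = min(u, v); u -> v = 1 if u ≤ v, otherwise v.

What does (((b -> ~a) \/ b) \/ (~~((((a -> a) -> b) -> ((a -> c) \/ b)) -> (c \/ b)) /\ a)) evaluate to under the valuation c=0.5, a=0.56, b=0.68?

0.68

~a: Gödel ¬ of 0.56 = 0 (operand ≠ 0)
(b -> ~a): 0.68 > 0, so result = 0
((b -> ~a) \/ b) = max(0, 0.68) = 0.68
(a -> a): 0.56 ≤ 0.56, so result = 1
((a -> a) -> b): 1 > 0.68, so result = 0.68
(a -> c): 0.56 > 0.5, so result = 0.5
((a -> c) \/ b) = max(0.5, 0.68) = 0.68
(((a -> a) -> b) -> ((a -> c) \/ b)): 0.68 ≤ 0.68, so result = 1
(c \/ b) = max(0.5, 0.68) = 0.68
((((a -> a) -> b) -> ((a -> c) \/ b)) -> (c \/ b)): 1 > 0.68, so result = 0.68
~((((a -> a) -> b) -> ((a -> c) \/ b)) -> (c \/ b)): Gödel ¬ of 0.68 = 0 (operand ≠ 0)
~~((((a -> a) -> b) -> ((a -> c) \/ b)) -> (c \/ b)): Gödel ¬ of 0 = 1 (operand is 0)
(~~((((a -> a) -> b) -> ((a -> c) \/ b)) -> (c \/ b)) /\ a) = min(1, 0.56) = 0.56
(((b -> ~a) \/ b) \/ (~~((((a -> a) -> b) -> ((a -> c) \/ b)) -> (c \/ b)) /\ a)) = max(0.68, 0.56) = 0.68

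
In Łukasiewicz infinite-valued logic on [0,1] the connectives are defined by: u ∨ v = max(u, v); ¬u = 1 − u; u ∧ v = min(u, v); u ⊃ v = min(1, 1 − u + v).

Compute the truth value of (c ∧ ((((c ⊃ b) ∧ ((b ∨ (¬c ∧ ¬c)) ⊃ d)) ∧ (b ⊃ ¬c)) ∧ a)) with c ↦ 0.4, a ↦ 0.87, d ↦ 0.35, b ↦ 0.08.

0.40

(c ⊃ b): min(1, 1 − 0.4 + 0.08) = 0.68
¬c: Łukasiewicz ¬ gives 1 − 0.4 = 0.6
¬c: Łukasiewicz ¬ gives 1 − 0.4 = 0.6
(¬c ∧ ¬c) = min(0.6, 0.6) = 0.6
(b ∨ (¬c ∧ ¬c)) = max(0.08, 0.6) = 0.6
((b ∨ (¬c ∧ ¬c)) ⊃ d): min(1, 1 − 0.6 + 0.35) = 0.75
((c ⊃ b) ∧ ((b ∨ (¬c ∧ ¬c)) ⊃ d)) = min(0.68, 0.75) = 0.68
¬c: Łukasiewicz ¬ gives 1 − 0.4 = 0.6
(b ⊃ ¬c): min(1, 1 − 0.08 + 0.6) = 1
(((c ⊃ b) ∧ ((b ∨ (¬c ∧ ¬c)) ⊃ d)) ∧ (b ⊃ ¬c)) = min(0.68, 1) = 0.68
((((c ⊃ b) ∧ ((b ∨ (¬c ∧ ¬c)) ⊃ d)) ∧ (b ⊃ ¬c)) ∧ a) = min(0.68, 0.87) = 0.68
(c ∧ ((((c ⊃ b) ∧ ((b ∨ (¬c ∧ ¬c)) ⊃ d)) ∧ (b ⊃ ¬c)) ∧ a)) = min(0.4, 0.68) = 0.4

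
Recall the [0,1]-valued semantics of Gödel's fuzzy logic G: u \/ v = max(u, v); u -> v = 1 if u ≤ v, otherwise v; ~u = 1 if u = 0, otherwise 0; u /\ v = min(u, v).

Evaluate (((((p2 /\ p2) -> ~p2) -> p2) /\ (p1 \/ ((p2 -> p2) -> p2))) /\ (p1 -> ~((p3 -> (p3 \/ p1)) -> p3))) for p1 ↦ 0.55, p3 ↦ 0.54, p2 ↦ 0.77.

0.00

(p2 /\ p2) = min(0.77, 0.77) = 0.77
~p2: Gödel ¬ of 0.77 = 0 (operand ≠ 0)
((p2 /\ p2) -> ~p2): 0.77 > 0, so result = 0
(((p2 /\ p2) -> ~p2) -> p2): 0 ≤ 0.77, so result = 1
(p2 -> p2): 0.77 ≤ 0.77, so result = 1
((p2 -> p2) -> p2): 1 > 0.77, so result = 0.77
(p1 \/ ((p2 -> p2) -> p2)) = max(0.55, 0.77) = 0.77
((((p2 /\ p2) -> ~p2) -> p2) /\ (p1 \/ ((p2 -> p2) -> p2))) = min(1, 0.77) = 0.77
(p3 \/ p1) = max(0.54, 0.55) = 0.55
(p3 -> (p3 \/ p1)): 0.54 ≤ 0.55, so result = 1
((p3 -> (p3 \/ p1)) -> p3): 1 > 0.54, so result = 0.54
~((p3 -> (p3 \/ p1)) -> p3): Gödel ¬ of 0.54 = 0 (operand ≠ 0)
(p1 -> ~((p3 -> (p3 \/ p1)) -> p3)): 0.55 > 0, so result = 0
(((((p2 /\ p2) -> ~p2) -> p2) /\ (p1 \/ ((p2 -> p2) -> p2))) /\ (p1 -> ~((p3 -> (p3 \/ p1)) -> p3))) = min(0.77, 0) = 0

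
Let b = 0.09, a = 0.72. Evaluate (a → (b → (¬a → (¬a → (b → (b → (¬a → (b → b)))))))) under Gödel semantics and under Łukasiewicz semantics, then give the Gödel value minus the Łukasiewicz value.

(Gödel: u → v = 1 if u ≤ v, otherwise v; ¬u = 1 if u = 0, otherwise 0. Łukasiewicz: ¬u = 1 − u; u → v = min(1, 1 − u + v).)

Gödel evaluation:
  ¬a: Gödel ¬ of 0.72 = 0 (operand ≠ 0)
  ¬a: Gödel ¬ of 0.72 = 0 (operand ≠ 0)
  ¬a: Gödel ¬ of 0.72 = 0 (operand ≠ 0)
  (b → b): 0.09 ≤ 0.09, so result = 1
  (¬a → (b → b)): 0 ≤ 1, so result = 1
  (b → (¬a → (b → b))): 0.09 ≤ 1, so result = 1
  (b → (b → (¬a → (b → b)))): 0.09 ≤ 1, so result = 1
  (¬a → (b → (b → (¬a → (b → b))))): 0 ≤ 1, so result = 1
  (¬a → (¬a → (b → (b → (¬a → (b → b)))))): 0 ≤ 1, so result = 1
  (b → (¬a → (¬a → (b → (b → (¬a → (b → b))))))): 0.09 ≤ 1, so result = 1
  (a → (b → (¬a → (¬a → (b → (b → (¬a → (b → b)))))))): 0.72 ≤ 1, so result = 1
  Gödel value = 1
Łukasiewicz evaluation:
  ¬a: Łukasiewicz ¬ gives 1 − 0.72 = 0.28
  ¬a: Łukasiewicz ¬ gives 1 − 0.72 = 0.28
  ¬a: Łukasiewicz ¬ gives 1 − 0.72 = 0.28
  (b → b): min(1, 1 − 0.09 + 0.09) = 1
  (¬a → (b → b)): min(1, 1 − 0.28 + 1) = 1
  (b → (¬a → (b → b))): min(1, 1 − 0.09 + 1) = 1
  (b → (b → (¬a → (b → b)))): min(1, 1 − 0.09 + 1) = 1
  (¬a → (b → (b → (¬a → (b → b))))): min(1, 1 − 0.28 + 1) = 1
  (¬a → (¬a → (b → (b → (¬a → (b → b)))))): min(1, 1 − 0.28 + 1) = 1
  (b → (¬a → (¬a → (b → (b → (¬a → (b → b))))))): min(1, 1 − 0.09 + 1) = 1
  (a → (b → (¬a → (¬a → (b → (b → (¬a → (b → b)))))))): min(1, 1 − 0.72 + 1) = 1
  Łukasiewicz value = 1
Difference: 1 − 1 = 0.00

0.00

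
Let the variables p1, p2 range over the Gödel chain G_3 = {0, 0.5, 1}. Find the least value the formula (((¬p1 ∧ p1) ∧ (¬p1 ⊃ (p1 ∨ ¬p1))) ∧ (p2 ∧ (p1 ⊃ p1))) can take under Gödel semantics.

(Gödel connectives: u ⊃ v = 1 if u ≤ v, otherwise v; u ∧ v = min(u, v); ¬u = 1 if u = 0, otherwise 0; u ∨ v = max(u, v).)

The minimum is attained at p1 = 0, p2 = 0:
  ¬p1: Gödel ¬ of 0 = 1 (operand is 0)
  (¬p1 ∧ p1) = min(1, 0) = 0
  ¬p1: Gödel ¬ of 0 = 1 (operand is 0)
  ¬p1: Gödel ¬ of 0 = 1 (operand is 0)
  (p1 ∨ ¬p1) = max(0, 1) = 1
  (¬p1 ⊃ (p1 ∨ ¬p1)): 1 ≤ 1, so result = 1
  ((¬p1 ∧ p1) ∧ (¬p1 ⊃ (p1 ∨ ¬p1))) = min(0, 1) = 0
  (p1 ⊃ p1): 0 ≤ 0, so result = 1
  (p2 ∧ (p1 ⊃ p1)) = min(0, 1) = 0
  (((¬p1 ∧ p1) ∧ (¬p1 ⊃ (p1 ∨ ¬p1))) ∧ (p2 ∧ (p1 ⊃ p1))) = min(0, 0) = 0
Checking all 9 assignments confirms none give a value below 0.00.

0.00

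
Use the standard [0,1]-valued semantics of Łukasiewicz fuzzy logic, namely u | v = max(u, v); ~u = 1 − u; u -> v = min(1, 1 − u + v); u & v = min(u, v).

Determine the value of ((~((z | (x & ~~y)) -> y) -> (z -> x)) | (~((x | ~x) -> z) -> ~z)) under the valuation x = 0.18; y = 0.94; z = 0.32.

~y: Łukasiewicz ¬ gives 1 − 0.94 = 0.06
~~y: Łukasiewicz ¬ gives 1 − 0.06 = 0.94
(x & ~~y) = min(0.18, 0.94) = 0.18
(z | (x & ~~y)) = max(0.32, 0.18) = 0.32
((z | (x & ~~y)) -> y): min(1, 1 − 0.32 + 0.94) = 1
~((z | (x & ~~y)) -> y): Łukasiewicz ¬ gives 1 − 1 = 0
(z -> x): min(1, 1 − 0.32 + 0.18) = 0.86
(~((z | (x & ~~y)) -> y) -> (z -> x)): min(1, 1 − 0 + 0.86) = 1
~x: Łukasiewicz ¬ gives 1 − 0.18 = 0.82
(x | ~x) = max(0.18, 0.82) = 0.82
((x | ~x) -> z): min(1, 1 − 0.82 + 0.32) = 0.5
~((x | ~x) -> z): Łukasiewicz ¬ gives 1 − 0.5 = 0.5
~z: Łukasiewicz ¬ gives 1 − 0.32 = 0.68
(~((x | ~x) -> z) -> ~z): min(1, 1 − 0.5 + 0.68) = 1
((~((z | (x & ~~y)) -> y) -> (z -> x)) | (~((x | ~x) -> z) -> ~z)) = max(1, 1) = 1

1.00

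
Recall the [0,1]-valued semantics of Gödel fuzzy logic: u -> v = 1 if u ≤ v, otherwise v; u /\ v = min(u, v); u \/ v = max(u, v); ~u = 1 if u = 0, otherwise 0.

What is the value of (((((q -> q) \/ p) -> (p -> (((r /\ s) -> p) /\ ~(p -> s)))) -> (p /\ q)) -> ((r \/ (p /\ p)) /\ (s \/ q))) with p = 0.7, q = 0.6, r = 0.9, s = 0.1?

(q -> q): 0.6 ≤ 0.6, so result = 1
((q -> q) \/ p) = max(1, 0.7) = 1
(r /\ s) = min(0.9, 0.1) = 0.1
((r /\ s) -> p): 0.1 ≤ 0.7, so result = 1
(p -> s): 0.7 > 0.1, so result = 0.1
~(p -> s): Gödel ¬ of 0.1 = 0 (operand ≠ 0)
(((r /\ s) -> p) /\ ~(p -> s)) = min(1, 0) = 0
(p -> (((r /\ s) -> p) /\ ~(p -> s))): 0.7 > 0, so result = 0
(((q -> q) \/ p) -> (p -> (((r /\ s) -> p) /\ ~(p -> s)))): 1 > 0, so result = 0
(p /\ q) = min(0.7, 0.6) = 0.6
((((q -> q) \/ p) -> (p -> (((r /\ s) -> p) /\ ~(p -> s)))) -> (p /\ q)): 0 ≤ 0.6, so result = 1
(p /\ p) = min(0.7, 0.7) = 0.7
(r \/ (p /\ p)) = max(0.9, 0.7) = 0.9
(s \/ q) = max(0.1, 0.6) = 0.6
((r \/ (p /\ p)) /\ (s \/ q)) = min(0.9, 0.6) = 0.6
(((((q -> q) \/ p) -> (p -> (((r /\ s) -> p) /\ ~(p -> s)))) -> (p /\ q)) -> ((r \/ (p /\ p)) /\ (s \/ q))): 1 > 0.6, so result = 0.6

0.60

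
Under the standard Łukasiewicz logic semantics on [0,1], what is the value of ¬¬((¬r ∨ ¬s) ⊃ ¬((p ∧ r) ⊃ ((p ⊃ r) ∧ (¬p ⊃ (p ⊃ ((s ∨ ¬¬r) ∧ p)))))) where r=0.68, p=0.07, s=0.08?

¬r: Łukasiewicz ¬ gives 1 − 0.68 = 0.32
¬s: Łukasiewicz ¬ gives 1 − 0.08 = 0.92
(¬r ∨ ¬s) = max(0.32, 0.92) = 0.92
(p ∧ r) = min(0.07, 0.68) = 0.07
(p ⊃ r): min(1, 1 − 0.07 + 0.68) = 1
¬p: Łukasiewicz ¬ gives 1 − 0.07 = 0.93
¬r: Łukasiewicz ¬ gives 1 − 0.68 = 0.32
¬¬r: Łukasiewicz ¬ gives 1 − 0.32 = 0.68
(s ∨ ¬¬r) = max(0.08, 0.68) = 0.68
((s ∨ ¬¬r) ∧ p) = min(0.68, 0.07) = 0.07
(p ⊃ ((s ∨ ¬¬r) ∧ p)): min(1, 1 − 0.07 + 0.07) = 1
(¬p ⊃ (p ⊃ ((s ∨ ¬¬r) ∧ p))): min(1, 1 − 0.93 + 1) = 1
((p ⊃ r) ∧ (¬p ⊃ (p ⊃ ((s ∨ ¬¬r) ∧ p)))) = min(1, 1) = 1
((p ∧ r) ⊃ ((p ⊃ r) ∧ (¬p ⊃ (p ⊃ ((s ∨ ¬¬r) ∧ p))))): min(1, 1 − 0.07 + 1) = 1
¬((p ∧ r) ⊃ ((p ⊃ r) ∧ (¬p ⊃ (p ⊃ ((s ∨ ¬¬r) ∧ p))))): Łukasiewicz ¬ gives 1 − 1 = 0
((¬r ∨ ¬s) ⊃ ¬((p ∧ r) ⊃ ((p ⊃ r) ∧ (¬p ⊃ (p ⊃ ((s ∨ ¬¬r) ∧ p)))))): min(1, 1 − 0.92 + 0) = 0.08
¬((¬r ∨ ¬s) ⊃ ¬((p ∧ r) ⊃ ((p ⊃ r) ∧ (¬p ⊃ (p ⊃ ((s ∨ ¬¬r) ∧ p)))))): Łukasiewicz ¬ gives 1 − 0.08 = 0.92
¬¬((¬r ∨ ¬s) ⊃ ¬((p ∧ r) ⊃ ((p ⊃ r) ∧ (¬p ⊃ (p ⊃ ((s ∨ ¬¬r) ∧ p)))))): Łukasiewicz ¬ gives 1 − 0.92 = 0.08

0.08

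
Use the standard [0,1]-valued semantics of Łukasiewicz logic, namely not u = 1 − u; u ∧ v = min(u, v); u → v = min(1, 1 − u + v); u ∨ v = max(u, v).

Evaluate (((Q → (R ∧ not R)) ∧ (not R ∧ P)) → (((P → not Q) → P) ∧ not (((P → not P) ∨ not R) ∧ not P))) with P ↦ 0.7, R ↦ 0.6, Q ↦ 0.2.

not R: Łukasiewicz ¬ gives 1 − 0.6 = 0.4
(R ∧ not R) = min(0.6, 0.4) = 0.4
(Q → (R ∧ not R)): min(1, 1 − 0.2 + 0.4) = 1
not R: Łukasiewicz ¬ gives 1 − 0.6 = 0.4
(not R ∧ P) = min(0.4, 0.7) = 0.4
((Q → (R ∧ not R)) ∧ (not R ∧ P)) = min(1, 0.4) = 0.4
not Q: Łukasiewicz ¬ gives 1 − 0.2 = 0.8
(P → not Q): min(1, 1 − 0.7 + 0.8) = 1
((P → not Q) → P): min(1, 1 − 1 + 0.7) = 0.7
not P: Łukasiewicz ¬ gives 1 − 0.7 = 0.3
(P → not P): min(1, 1 − 0.7 + 0.3) = 0.6
not R: Łukasiewicz ¬ gives 1 − 0.6 = 0.4
((P → not P) ∨ not R) = max(0.6, 0.4) = 0.6
not P: Łukasiewicz ¬ gives 1 − 0.7 = 0.3
(((P → not P) ∨ not R) ∧ not P) = min(0.6, 0.3) = 0.3
not (((P → not P) ∨ not R) ∧ not P): Łukasiewicz ¬ gives 1 − 0.3 = 0.7
(((P → not Q) → P) ∧ not (((P → not P) ∨ not R) ∧ not P)) = min(0.7, 0.7) = 0.7
(((Q → (R ∧ not R)) ∧ (not R ∧ P)) → (((P → not Q) → P) ∧ not (((P → not P) ∨ not R) ∧ not P))): min(1, 1 − 0.4 + 0.7) = 1

1.00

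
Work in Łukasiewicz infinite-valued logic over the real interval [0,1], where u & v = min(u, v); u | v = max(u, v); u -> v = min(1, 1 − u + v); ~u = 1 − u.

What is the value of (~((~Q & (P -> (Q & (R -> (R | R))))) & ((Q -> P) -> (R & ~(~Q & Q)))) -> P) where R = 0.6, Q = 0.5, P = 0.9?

1.00

~Q: Łukasiewicz ¬ gives 1 − 0.5 = 0.5
(R | R) = max(0.6, 0.6) = 0.6
(R -> (R | R)): min(1, 1 − 0.6 + 0.6) = 1
(Q & (R -> (R | R))) = min(0.5, 1) = 0.5
(P -> (Q & (R -> (R | R)))): min(1, 1 − 0.9 + 0.5) = 0.6
(~Q & (P -> (Q & (R -> (R | R))))) = min(0.5, 0.6) = 0.5
(Q -> P): min(1, 1 − 0.5 + 0.9) = 1
~Q: Łukasiewicz ¬ gives 1 − 0.5 = 0.5
(~Q & Q) = min(0.5, 0.5) = 0.5
~(~Q & Q): Łukasiewicz ¬ gives 1 − 0.5 = 0.5
(R & ~(~Q & Q)) = min(0.6, 0.5) = 0.5
((Q -> P) -> (R & ~(~Q & Q))): min(1, 1 − 1 + 0.5) = 0.5
((~Q & (P -> (Q & (R -> (R | R))))) & ((Q -> P) -> (R & ~(~Q & Q)))) = min(0.5, 0.5) = 0.5
~((~Q & (P -> (Q & (R -> (R | R))))) & ((Q -> P) -> (R & ~(~Q & Q)))): Łukasiewicz ¬ gives 1 − 0.5 = 0.5
(~((~Q & (P -> (Q & (R -> (R | R))))) & ((Q -> P) -> (R & ~(~Q & Q)))) -> P): min(1, 1 − 0.5 + 0.9) = 1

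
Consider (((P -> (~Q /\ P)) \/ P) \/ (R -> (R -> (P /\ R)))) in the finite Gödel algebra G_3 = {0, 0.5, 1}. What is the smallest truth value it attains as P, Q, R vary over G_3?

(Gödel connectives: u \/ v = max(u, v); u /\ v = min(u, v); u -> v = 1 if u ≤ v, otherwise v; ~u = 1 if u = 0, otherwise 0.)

0.50

The minimum is attained at P = 0.5, Q = 0.5, R = 1:
  ~Q: Gödel ¬ of 0.5 = 0 (operand ≠ 0)
  (~Q /\ P) = min(0, 0.5) = 0
  (P -> (~Q /\ P)): 0.5 > 0, so result = 0
  ((P -> (~Q /\ P)) \/ P) = max(0, 0.5) = 0.5
  (P /\ R) = min(0.5, 1) = 0.5
  (R -> (P /\ R)): 1 > 0.5, so result = 0.5
  (R -> (R -> (P /\ R))): 1 > 0.5, so result = 0.5
  (((P -> (~Q /\ P)) \/ P) \/ (R -> (R -> (P /\ R)))) = max(0.5, 0.5) = 0.5
Checking all 27 assignments confirms none give a value below 0.50.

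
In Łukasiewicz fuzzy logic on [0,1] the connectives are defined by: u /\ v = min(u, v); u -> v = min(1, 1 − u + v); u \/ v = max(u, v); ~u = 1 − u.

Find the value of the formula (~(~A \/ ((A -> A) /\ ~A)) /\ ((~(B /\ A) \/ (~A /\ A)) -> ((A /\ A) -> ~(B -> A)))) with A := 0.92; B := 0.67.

0.75

~A: Łukasiewicz ¬ gives 1 − 0.92 = 0.08
(A -> A): min(1, 1 − 0.92 + 0.92) = 1
~A: Łukasiewicz ¬ gives 1 − 0.92 = 0.08
((A -> A) /\ ~A) = min(1, 0.08) = 0.08
(~A \/ ((A -> A) /\ ~A)) = max(0.08, 0.08) = 0.08
~(~A \/ ((A -> A) /\ ~A)): Łukasiewicz ¬ gives 1 − 0.08 = 0.92
(B /\ A) = min(0.67, 0.92) = 0.67
~(B /\ A): Łukasiewicz ¬ gives 1 − 0.67 = 0.33
~A: Łukasiewicz ¬ gives 1 − 0.92 = 0.08
(~A /\ A) = min(0.08, 0.92) = 0.08
(~(B /\ A) \/ (~A /\ A)) = max(0.33, 0.08) = 0.33
(A /\ A) = min(0.92, 0.92) = 0.92
(B -> A): min(1, 1 − 0.67 + 0.92) = 1
~(B -> A): Łukasiewicz ¬ gives 1 − 1 = 0
((A /\ A) -> ~(B -> A)): min(1, 1 − 0.92 + 0) = 0.08
((~(B /\ A) \/ (~A /\ A)) -> ((A /\ A) -> ~(B -> A))): min(1, 1 − 0.33 + 0.08) = 0.75
(~(~A \/ ((A -> A) /\ ~A)) /\ ((~(B /\ A) \/ (~A /\ A)) -> ((A /\ A) -> ~(B -> A)))) = min(0.92, 0.75) = 0.75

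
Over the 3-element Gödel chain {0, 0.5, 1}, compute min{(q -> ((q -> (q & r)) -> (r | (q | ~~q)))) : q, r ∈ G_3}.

1.00

Every assignment gives 1. For instance at q = 0, r = 0:
  (q & r) = min(0, 0) = 0
  (q -> (q & r)): 0 ≤ 0, so result = 1
  ~q: Gödel ¬ of 0 = 1 (operand is 0)
  ~~q: Gödel ¬ of 1 = 0 (operand ≠ 0)
  (q | ~~q) = max(0, 0) = 0
  (r | (q | ~~q)) = max(0, 0) = 0
  ((q -> (q & r)) -> (r | (q | ~~q))): 1 > 0, so result = 0
  (q -> ((q -> (q & r)) -> (r | (q | ~~q)))): 0 ≤ 0, so result = 1
All 9 assignments give value 1 — the formula is a G_3-tautology.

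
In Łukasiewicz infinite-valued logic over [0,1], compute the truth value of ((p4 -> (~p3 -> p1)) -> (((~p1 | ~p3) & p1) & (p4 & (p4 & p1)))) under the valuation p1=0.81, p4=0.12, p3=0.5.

0.12

~p3: Łukasiewicz ¬ gives 1 − 0.5 = 0.5
(~p3 -> p1): min(1, 1 − 0.5 + 0.81) = 1
(p4 -> (~p3 -> p1)): min(1, 1 − 0.12 + 1) = 1
~p1: Łukasiewicz ¬ gives 1 − 0.81 = 0.19
~p3: Łukasiewicz ¬ gives 1 − 0.5 = 0.5
(~p1 | ~p3) = max(0.19, 0.5) = 0.5
((~p1 | ~p3) & p1) = min(0.5, 0.81) = 0.5
(p4 & p1) = min(0.12, 0.81) = 0.12
(p4 & (p4 & p1)) = min(0.12, 0.12) = 0.12
(((~p1 | ~p3) & p1) & (p4 & (p4 & p1))) = min(0.5, 0.12) = 0.12
((p4 -> (~p3 -> p1)) -> (((~p1 | ~p3) & p1) & (p4 & (p4 & p1)))): min(1, 1 − 1 + 0.12) = 0.12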